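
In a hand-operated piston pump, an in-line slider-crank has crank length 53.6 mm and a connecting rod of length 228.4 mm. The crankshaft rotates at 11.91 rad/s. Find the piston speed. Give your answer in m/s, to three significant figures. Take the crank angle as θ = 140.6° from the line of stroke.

ω = 11.91 rad/s
For an in-line slider-crank, x = r cosθ + √(L² − r² sin²θ), so v = −rω sinθ·[1 + r cosθ/√(L² − r² sin²θ)].
With r = 0.0536 m, L = 0.2284 m, θ = 140.6°: √(L² − r² sin²θ) = 0.22585 m.
v = −0.0536·11.91·0.63473·[1 + 0.0536·-0.77273/0.22585] = -0.33089 m/s.
|v| = 0.33089 m/s.

0.331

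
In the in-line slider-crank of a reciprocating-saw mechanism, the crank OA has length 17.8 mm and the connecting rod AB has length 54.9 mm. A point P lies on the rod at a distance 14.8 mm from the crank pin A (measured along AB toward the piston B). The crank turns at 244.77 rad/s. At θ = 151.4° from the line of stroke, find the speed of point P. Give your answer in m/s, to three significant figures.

ω = 244.8 rad/s.  Crank-pin speed |V_A| = rω = 4.3569 m/s, perpendicular to OA.
Rod angle: sinφ = −(r/L) sinθ ⇒ φ = -8.929°; ω_rod = −rω cosθ/√(L²−r²sin²θ) = +70.532 rad/s.
V_P = V_A + ω_rod × AP, with AP = 0.0148 m along the rod.
Components: V_Px = −rω sinθ − a·ω_rod·sinφ = -1.9236 m/s;  V_Py = rω cosθ + a·ω_rod·cosφ = -2.7941 m/s.
|V_P| = √(V_Px² + V_Py²) = 3.3922 m/s.

3.39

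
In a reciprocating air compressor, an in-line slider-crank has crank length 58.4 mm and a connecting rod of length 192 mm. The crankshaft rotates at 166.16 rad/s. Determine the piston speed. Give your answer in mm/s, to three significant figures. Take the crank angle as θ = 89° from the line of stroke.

9760

ω = 166.2 rad/s
For an in-line slider-crank, x = r cosθ + √(L² − r² sin²θ), so v = −rω sinθ·[1 + r cosθ/√(L² − r² sin²θ)].
With r = 0.0584 m, L = 0.192 m, θ = 89°: √(L² − r² sin²θ) = 0.18291 m.
v = −0.0584·166.2·0.99985·[1 + 0.0584·0.01745/0.18291] = -9.7563 m/s.
|v| = 9.7563 m/s = 9756.3 mm/s.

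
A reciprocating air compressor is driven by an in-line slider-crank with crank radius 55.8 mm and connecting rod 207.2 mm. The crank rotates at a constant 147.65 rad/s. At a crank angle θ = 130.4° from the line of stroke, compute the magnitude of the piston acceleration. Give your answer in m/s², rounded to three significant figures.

836

ω = 147.7 rad/s
x(θ) = r cosθ + √(L² − r² sin²θ); with ω constant, a = ω²·d²x/dθ².
d²x/dθ² = −r cosθ − r²(cos2θ)/√u − r⁴ sin²2θ/(4u^{3/2}),  u = L² − r² sin²θ = 0.0411261 m².
Substituting r = 0.0558 m, L = 0.2072 m, θ = 130.4°: d²x/dθ² = +0.038337 m.
a = ω²·d²x/dθ² = (147.7)²·(+0.038337) = +835.76 m/s²;  |a| = 835.76 m/s².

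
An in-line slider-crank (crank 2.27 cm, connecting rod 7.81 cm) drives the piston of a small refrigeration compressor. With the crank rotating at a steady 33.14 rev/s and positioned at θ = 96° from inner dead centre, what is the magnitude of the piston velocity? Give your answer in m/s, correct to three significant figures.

ω = 2π·33.1 = 208.2 rad/s
For an in-line slider-crank, x = r cosθ + √(L² − r² sin²θ), so v = −rω sinθ·[1 + r cosθ/√(L² − r² sin²θ)].
With r = 0.0227 m, L = 0.0781 m, θ = 96°: √(L² − r² sin²θ) = 0.074766 m.
v = −0.0227·208.2·0.99452·[1 + 0.0227·-0.10453/0.074766] = -4.5516 m/s.
|v| = 4.5516 m/s.

4.55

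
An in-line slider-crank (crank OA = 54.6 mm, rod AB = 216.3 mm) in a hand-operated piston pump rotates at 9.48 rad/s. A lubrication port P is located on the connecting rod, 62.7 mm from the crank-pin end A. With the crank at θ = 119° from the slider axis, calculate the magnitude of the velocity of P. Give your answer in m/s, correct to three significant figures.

ω = 9.48 rad/s.  Crank-pin speed |V_A| = rω = 0.51761 m/s, perpendicular to OA.
Rod angle: sinφ = −(r/L) sinθ ⇒ φ = -12.755°; ω_rod = −rω cosθ/√(L²−r²sin²θ) = +1.1895 rad/s.
V_P = V_A + ω_rod × AP, with AP = 0.0627 m along the rod.
Components: V_Px = −rω sinθ − a·ω_rod·sinφ = -0.43624 m/s;  V_Py = rω cosθ + a·ω_rod·cosφ = -0.1782 m/s.
|V_P| = √(V_Px² + V_Py²) = 0.47124 m/s.

0.471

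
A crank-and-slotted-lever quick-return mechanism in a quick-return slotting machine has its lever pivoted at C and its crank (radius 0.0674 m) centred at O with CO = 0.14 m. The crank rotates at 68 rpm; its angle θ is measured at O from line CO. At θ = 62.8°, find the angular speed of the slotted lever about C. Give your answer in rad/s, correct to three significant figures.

ω = 7.121 rad/s (from 68 rpm).
Crank pin A relative to C: A = (d + r cosθ, r sinθ); lever angle φ = atan2(r sinθ, d + r cosθ).
Differentiating tanφ: φ̇ = rω(d cosθ + r)/(d² + r² + 2dr cosθ).
d² + r² + 2dr cosθ = |CA|² = 0.0327691 m²;  d cosθ + r = +0.13139 m.
|ω_lever| = |0.0674·7.121·+0.13139| / 0.0327691 = 1.9245 rad/s.

1.92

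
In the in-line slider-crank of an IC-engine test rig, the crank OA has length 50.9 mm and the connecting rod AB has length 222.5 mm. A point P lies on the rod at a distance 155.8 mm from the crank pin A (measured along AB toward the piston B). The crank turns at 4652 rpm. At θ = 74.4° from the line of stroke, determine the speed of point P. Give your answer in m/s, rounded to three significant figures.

ω = 487.2 rad/s.  Crank-pin speed |V_A| = rω = 24.796 m/s, perpendicular to OA.
Rod angle: sinφ = −(r/L) sinθ ⇒ φ = -12.729°; ω_rod = −rω cosθ/√(L²−r²sin²θ) = -30.725 rad/s.
V_P = V_A + ω_rod × AP, with AP = 0.1558 m along the rod.
Components: V_Px = −rω sinθ − a·ω_rod·sinφ = -24.938 m/s;  V_Py = rω cosθ + a·ω_rod·cosφ = +1.999 m/s.
|V_P| = √(V_Px² + V_Py²) = 25.018 m/s.

25.0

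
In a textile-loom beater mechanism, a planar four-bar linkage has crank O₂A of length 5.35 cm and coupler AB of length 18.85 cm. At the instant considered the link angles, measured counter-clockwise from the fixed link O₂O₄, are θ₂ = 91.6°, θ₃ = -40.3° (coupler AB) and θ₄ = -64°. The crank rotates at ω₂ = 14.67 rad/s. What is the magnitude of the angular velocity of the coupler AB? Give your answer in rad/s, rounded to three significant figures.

4.28

ω₂ = 14.67 rad/s
Differentiating the loop-closure r₂e^{iθ₂}+r₃e^{iθ₃}=r₁+r₄e^{iθ₄} gives r₂ω₂e^{iθ₂}+r₃ω₃e^{iθ₃}=r₄ω₄e^{iθ₄}.
Eliminating the other unknown: ω₃ = r₂ω₂ sin(θ₄−θ₂) / [r₃ sin(θ₃−θ₄)].
Numerator sine = -0.41310; denominator sine = +0.40195.
Result = 0.0535·14.67·(-0.41310) / (0.1885·(+0.40195)) = -4.2792 rad/s; magnitude 4.2792 rad/s.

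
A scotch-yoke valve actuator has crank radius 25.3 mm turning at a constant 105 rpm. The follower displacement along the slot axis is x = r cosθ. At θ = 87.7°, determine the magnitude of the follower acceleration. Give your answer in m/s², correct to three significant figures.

ω = 11 rad/s (from 105 rpm).
x = r cosθ ⇒ ẍ = −rω² cosθ (ω constant).
|a| = rω²|cosθ| = 0.0253·(11)²·|cos 87.7°| = 0.12276 m/s².

0.123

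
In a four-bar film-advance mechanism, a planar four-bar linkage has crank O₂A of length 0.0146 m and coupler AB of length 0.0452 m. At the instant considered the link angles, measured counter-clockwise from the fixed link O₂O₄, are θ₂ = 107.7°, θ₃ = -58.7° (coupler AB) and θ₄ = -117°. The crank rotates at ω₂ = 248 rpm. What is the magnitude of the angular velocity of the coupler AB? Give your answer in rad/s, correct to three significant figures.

ω₂ = 25.97 rad/s (from 248 rpm).
Differentiating the loop-closure r₂e^{iθ₂}+r₃e^{iθ₃}=r₁+r₄e^{iθ₄} gives r₂ω₂e^{iθ₂}+r₃ω₃e^{iθ₃}=r₄ω₄e^{iθ₄}.
Eliminating the other unknown: ω₃ = r₂ω₂ sin(θ₄−θ₂) / [r₃ sin(θ₃−θ₄)].
Numerator sine = +0.70339; denominator sine = +0.85081.
Result = 0.0146·25.97·(+0.70339) / (0.0452·(+0.85081)) = +6.9352 rad/s; magnitude 6.9352 rad/s.

6.94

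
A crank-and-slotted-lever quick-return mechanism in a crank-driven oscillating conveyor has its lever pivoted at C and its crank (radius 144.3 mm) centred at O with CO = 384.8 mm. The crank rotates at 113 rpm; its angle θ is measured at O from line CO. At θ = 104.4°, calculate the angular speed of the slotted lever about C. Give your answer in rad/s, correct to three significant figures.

ω = 11.83 rad/s (from 113 rpm).
Crank pin A relative to C: A = (d + r cosθ, r sinθ); lever angle φ = atan2(r sinθ, d + r cosθ).
Differentiating tanφ: φ̇ = rω(d cosθ + r)/(d² + r² + 2dr cosθ).
d² + r² + 2dr cosθ = |CA|² = 0.141276 m²;  d cosθ + r = +0.048604 m.
|ω_lever| = |0.1443·11.83·+0.048604| / 0.141276 = 0.58746 rad/s.

0.587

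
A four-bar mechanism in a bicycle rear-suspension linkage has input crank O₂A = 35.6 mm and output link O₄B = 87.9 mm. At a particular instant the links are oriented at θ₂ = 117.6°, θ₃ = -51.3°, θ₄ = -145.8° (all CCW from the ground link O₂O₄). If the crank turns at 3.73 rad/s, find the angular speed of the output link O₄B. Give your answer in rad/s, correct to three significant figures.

ω₂ = 3.73 rad/s
Differentiating the loop-closure r₂e^{iθ₂}+r₃e^{iθ₃}=r₁+r₄e^{iθ₄} gives r₂ω₂e^{iθ₂}+r₃ω₃e^{iθ₃}=r₄ω₄e^{iθ₄}.
Eliminating the other unknown: ω₄ = r₂ω₂ sin(θ₂−θ₃) / [r₄ sin(θ₄−θ₃)].
Numerator sine = +0.19252; denominator sine = -0.99692.
Result = 0.0356·3.73·(+0.19252) / (0.0879·(-0.99692)) = -0.29174 rad/s; magnitude 0.29174 rad/s.

0.292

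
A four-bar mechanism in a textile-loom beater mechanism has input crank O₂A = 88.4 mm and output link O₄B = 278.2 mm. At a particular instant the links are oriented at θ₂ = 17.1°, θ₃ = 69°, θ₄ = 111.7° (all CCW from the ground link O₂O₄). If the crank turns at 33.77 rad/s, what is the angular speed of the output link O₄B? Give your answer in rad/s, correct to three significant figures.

ω₂ = 33.77 rad/s
Differentiating the loop-closure r₂e^{iθ₂}+r₃e^{iθ₃}=r₁+r₄e^{iθ₄} gives r₂ω₂e^{iθ₂}+r₃ω₃e^{iθ₃}=r₄ω₄e^{iθ₄}.
Eliminating the other unknown: ω₄ = r₂ω₂ sin(θ₂−θ₃) / [r₄ sin(θ₄−θ₃)].
Numerator sine = -0.78694; denominator sine = +0.67816.
Result = 0.0884·33.77·(-0.78694) / (0.2782·(+0.67816)) = -12.452 rad/s; magnitude 12.452 rad/s.

12.5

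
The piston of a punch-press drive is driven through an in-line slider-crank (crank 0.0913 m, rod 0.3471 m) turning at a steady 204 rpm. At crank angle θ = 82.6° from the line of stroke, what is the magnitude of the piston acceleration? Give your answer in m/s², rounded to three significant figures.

ω = 2π·204/60 = 21.36 rad/s
x(θ) = r cosθ + √(L² − r² sin²θ); with ω constant, a = ω²·d²x/dθ².
d²x/dθ² = −r cosθ − r²(cos2θ)/√u − r⁴ sin²2θ/(4u^{3/2}),  u = L² − r² sin²θ = 0.112281 m².
Substituting r = 0.0913 m, L = 0.3471 m, θ = 82.6°: d²x/dθ² = +0.012262 m.
a = ω²·d²x/dθ² = (21.36)²·(+0.012262) = +5.596 m/s²;  |a| = 5.596 m/s².

5.60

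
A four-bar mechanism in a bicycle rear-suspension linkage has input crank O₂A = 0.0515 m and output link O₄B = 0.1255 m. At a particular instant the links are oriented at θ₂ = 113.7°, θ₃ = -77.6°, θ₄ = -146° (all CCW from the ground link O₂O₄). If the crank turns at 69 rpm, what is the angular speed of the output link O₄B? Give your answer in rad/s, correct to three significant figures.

ω₂ = 7.226 rad/s (from 69 rpm).
Differentiating the loop-closure r₂e^{iθ₂}+r₃e^{iθ₃}=r₁+r₄e^{iθ₄} gives r₂ω₂e^{iθ₂}+r₃ω₃e^{iθ₃}=r₄ω₄e^{iθ₄}.
Eliminating the other unknown: ω₄ = r₂ω₂ sin(θ₂−θ₃) / [r₄ sin(θ₄−θ₃)].
Numerator sine = -0.19595; denominator sine = -0.92978.
Result = 0.0515·7.226·(-0.19595) / (0.1255·(-0.92978)) = +0.62488 rad/s; magnitude 0.62488 rad/s.

0.625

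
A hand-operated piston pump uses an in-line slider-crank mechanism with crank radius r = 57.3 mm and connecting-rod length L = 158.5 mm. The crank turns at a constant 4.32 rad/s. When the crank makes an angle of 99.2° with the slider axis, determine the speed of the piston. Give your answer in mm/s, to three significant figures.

229

ω = 4.32 rad/s
For an in-line slider-crank, x = r cosθ + √(L² − r² sin²θ), so v = −rω sinθ·[1 + r cosθ/√(L² − r² sin²θ)].
With r = 0.0573 m, L = 0.1585 m, θ = 99.2°: √(L² − r² sin²θ) = 0.14806 m.
v = −0.0573·4.32·0.98714·[1 + 0.0573·-0.15988/0.14806] = -0.22923 m/s.
|v| = 0.22923 m/s = 229.23 mm/s.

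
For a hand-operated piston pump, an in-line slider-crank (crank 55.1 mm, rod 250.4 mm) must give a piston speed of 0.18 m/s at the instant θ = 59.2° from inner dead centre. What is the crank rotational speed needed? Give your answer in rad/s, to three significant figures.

For an in-line slider-crank, |v_piston| = rω|sinθ|·[1 + r cosθ/√(L² − r² sin²θ)].
With r = 0.0551 m, L = 0.2504 m, θ = 59.2°: the bracketed kinematic factor |dx/dθ| = 0.052759 m.
ω = v/|dx/dθ| = 0.18/0.052759 = 3.4117 rad/s.

3.41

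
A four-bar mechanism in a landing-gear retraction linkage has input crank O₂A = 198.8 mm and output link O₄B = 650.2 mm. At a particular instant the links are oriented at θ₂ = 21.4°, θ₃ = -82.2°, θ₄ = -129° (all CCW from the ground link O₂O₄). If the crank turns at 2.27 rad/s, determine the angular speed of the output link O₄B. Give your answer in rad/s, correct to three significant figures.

0.925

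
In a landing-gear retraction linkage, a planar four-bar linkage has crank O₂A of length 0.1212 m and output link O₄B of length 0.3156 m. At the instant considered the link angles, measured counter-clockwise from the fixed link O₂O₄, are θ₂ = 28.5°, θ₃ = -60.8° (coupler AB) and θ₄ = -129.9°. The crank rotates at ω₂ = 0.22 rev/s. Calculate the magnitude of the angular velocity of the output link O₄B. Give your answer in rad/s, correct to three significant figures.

0.568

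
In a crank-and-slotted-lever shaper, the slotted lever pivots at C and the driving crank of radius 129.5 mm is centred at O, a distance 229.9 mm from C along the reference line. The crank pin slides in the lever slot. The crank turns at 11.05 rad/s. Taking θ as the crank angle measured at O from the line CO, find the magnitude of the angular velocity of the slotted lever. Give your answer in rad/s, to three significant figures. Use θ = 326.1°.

ω = 11.05 rad/s
Crank pin A relative to C: A = (d + r cosθ, r sinθ); lever angle φ = atan2(r sinθ, d + r cosθ).
Differentiating tanφ: φ̇ = rω(d cosθ + r)/(d² + r² + 2dr cosθ).
d² + r² + 2dr cosθ = |CA|² = 0.119047 m²;  d cosθ + r = +0.32032 m.
|ω_lever| = |0.1295·11.05·+0.32032| / 0.119047 = 3.8503 rad/s.

3.85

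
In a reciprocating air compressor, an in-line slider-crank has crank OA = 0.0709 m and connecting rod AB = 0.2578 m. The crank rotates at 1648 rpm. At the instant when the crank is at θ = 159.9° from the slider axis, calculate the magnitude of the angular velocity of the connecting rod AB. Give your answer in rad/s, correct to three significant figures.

44.8

ω = 172.6 rad/s (converted from 1648 rpm).
The rod makes angle φ with the slider axis where L sinφ = r sinθ; differentiating, L cosφ·φ̇ = r ω cosθ.
L cosφ = √(L² − r² sin²θ) = 0.25665 m.
|ω_rod| = r ω |cosθ| / √(L² − r² sin²θ) = 0.0709·172.6·0.93909/0.25665 = 44.772 rad/s.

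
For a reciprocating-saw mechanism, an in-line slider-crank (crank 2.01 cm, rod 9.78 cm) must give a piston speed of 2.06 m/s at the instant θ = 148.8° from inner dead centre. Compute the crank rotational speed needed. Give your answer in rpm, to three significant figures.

For an in-line slider-crank, |v_piston| = rω|sinθ|·[1 + r cosθ/√(L² − r² sin²θ)].
With r = 0.0201 m, L = 0.0978 m, θ = 148.8°: the bracketed kinematic factor |dx/dθ| = 0.0085714 m.
ω = v/|dx/dθ| = 2.06/0.0085714 = 240.33 rad/s.
N = 60ω/(2π) = 2295 rpm.

2300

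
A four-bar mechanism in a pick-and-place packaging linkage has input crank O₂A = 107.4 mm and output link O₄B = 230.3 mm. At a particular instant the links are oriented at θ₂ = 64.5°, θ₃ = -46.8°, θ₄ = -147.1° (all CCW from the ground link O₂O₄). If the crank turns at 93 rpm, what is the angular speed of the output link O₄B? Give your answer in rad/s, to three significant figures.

4.30

ω₂ = 9.739 rad/s (from 93 rpm).
Differentiating the loop-closure r₂e^{iθ₂}+r₃e^{iθ₃}=r₁+r₄e^{iθ₄} gives r₂ω₂e^{iθ₂}+r₃ω₃e^{iθ₃}=r₄ω₄e^{iθ₄}.
Eliminating the other unknown: ω₄ = r₂ω₂ sin(θ₂−θ₃) / [r₄ sin(θ₄−θ₃)].
Numerator sine = +0.93169; denominator sine = -0.98389.
Result = 0.1074·9.739·(+0.93169) / (0.2303·(-0.98389)) = -4.3008 rad/s; magnitude 4.3008 rad/s.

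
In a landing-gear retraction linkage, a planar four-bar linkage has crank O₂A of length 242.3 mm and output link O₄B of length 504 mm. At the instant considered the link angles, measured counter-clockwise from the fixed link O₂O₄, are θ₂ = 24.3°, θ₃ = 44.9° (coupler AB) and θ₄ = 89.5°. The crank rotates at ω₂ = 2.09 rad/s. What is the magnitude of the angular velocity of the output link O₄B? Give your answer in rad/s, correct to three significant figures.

ω₂ = 2.09 rad/s
Differentiating the loop-closure r₂e^{iθ₂}+r₃e^{iθ₃}=r₁+r₄e^{iθ₄} gives r₂ω₂e^{iθ₂}+r₃ω₃e^{iθ₃}=r₄ω₄e^{iθ₄}.
Eliminating the other unknown: ω₄ = r₂ω₂ sin(θ₂−θ₃) / [r₄ sin(θ₄−θ₃)].
Numerator sine = -0.35184; denominator sine = +0.70215.
Result = 0.2423·2.09·(-0.35184) / (0.504·(+0.70215)) = -0.50348 rad/s; magnitude 0.50348 rad/s.

0.503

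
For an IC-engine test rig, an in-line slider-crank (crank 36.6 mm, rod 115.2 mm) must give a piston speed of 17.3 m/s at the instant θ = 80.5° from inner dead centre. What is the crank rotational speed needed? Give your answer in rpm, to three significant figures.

For an in-line slider-crank, |v_piston| = rω|sinθ|·[1 + r cosθ/√(L² − r² sin²θ)].
With r = 0.0366 m, L = 0.1152 m, θ = 80.5°: the bracketed kinematic factor |dx/dθ| = 0.038091 m.
ω = v/|dx/dθ| = 17.3/0.038091 = 454.17 rad/s.
N = 60ω/(2π) = 4337 rpm.

4340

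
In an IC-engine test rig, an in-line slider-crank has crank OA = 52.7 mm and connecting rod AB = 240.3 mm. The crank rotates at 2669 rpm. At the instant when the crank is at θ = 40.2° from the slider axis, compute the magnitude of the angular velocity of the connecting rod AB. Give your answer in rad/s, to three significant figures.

ω = 279.5 rad/s (converted from 2669 rpm).
The rod makes angle φ with the slider axis where L sinφ = r sinθ; differentiating, L cosφ·φ̇ = r ω cosθ.
L cosφ = √(L² − r² sin²θ) = 0.23788 m.
|ω_rod| = r ω |cosθ| / √(L² − r² sin²θ) = 0.0527·279.5·0.76380/0.23788 = 47.294 rad/s.

47.3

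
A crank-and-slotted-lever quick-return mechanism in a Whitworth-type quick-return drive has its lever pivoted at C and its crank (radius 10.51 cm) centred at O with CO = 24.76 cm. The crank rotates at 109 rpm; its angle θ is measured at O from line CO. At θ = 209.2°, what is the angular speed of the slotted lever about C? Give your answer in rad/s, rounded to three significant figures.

ω = 11.41 rad/s (from 109 rpm).
Crank pin A relative to C: A = (d + r cosθ, r sinθ); lever angle φ = atan2(r sinθ, d + r cosθ).
Differentiating tanφ: φ̇ = rω(d cosθ + r)/(d² + r² + 2dr cosθ).
d² + r² + 2dr cosθ = |CA|² = 0.0269201 m²;  d cosθ + r = -0.11104 m.
|ω_lever| = |0.1051·11.41·-0.11104| / 0.0269201 = 4.9482 rad/s.

4.95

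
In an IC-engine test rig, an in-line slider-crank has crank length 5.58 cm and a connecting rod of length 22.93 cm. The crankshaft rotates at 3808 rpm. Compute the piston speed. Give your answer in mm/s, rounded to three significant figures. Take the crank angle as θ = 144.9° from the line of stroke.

10200

ω = 2π·3808/60 = 398.8 rad/s
For an in-line slider-crank, x = r cosθ + √(L² − r² sin²θ), so v = −rω sinθ·[1 + r cosθ/√(L² − r² sin²θ)].
With r = 0.0558 m, L = 0.2293 m, θ = 144.9°: √(L² − r² sin²θ) = 0.22704 m.
v = −0.0558·398.8·0.57501·[1 + 0.0558·-0.81815/0.22704] = -10.222 m/s.
|v| = 10.222 m/s = 10222 mm/s.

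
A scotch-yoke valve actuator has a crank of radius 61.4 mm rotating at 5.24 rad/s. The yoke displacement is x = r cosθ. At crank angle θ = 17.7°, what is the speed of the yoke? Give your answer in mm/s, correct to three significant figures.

97.8

ω = 5.24 rad/s
x = r cosθ ⇒ ẋ = −rω sinθ.
|v| = rω|sinθ| = 0.0614·5.24·|sin 17.7°| = 0.097818 m/s = 97.818 mm/s.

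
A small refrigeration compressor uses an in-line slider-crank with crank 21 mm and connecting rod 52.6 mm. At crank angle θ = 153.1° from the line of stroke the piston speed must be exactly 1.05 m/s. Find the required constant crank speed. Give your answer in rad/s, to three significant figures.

173

For an in-line slider-crank, |v_piston| = rω|sinθ|·[1 + r cosθ/√(L² − r² sin²θ)].
With r = 0.021 m, L = 0.0526 m, θ = 153.1°: the bracketed kinematic factor |dx/dθ| = 0.0060618 m.
ω = v/|dx/dθ| = 1.05/0.0060618 = 173.22 rad/s.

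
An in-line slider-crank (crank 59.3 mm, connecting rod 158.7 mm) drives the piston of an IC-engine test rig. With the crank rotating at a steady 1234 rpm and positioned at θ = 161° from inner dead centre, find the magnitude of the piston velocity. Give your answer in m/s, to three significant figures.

ω = 2π·1234/60 = 129.2 rad/s
For an in-line slider-crank, x = r cosθ + √(L² − r² sin²θ), so v = −rω sinθ·[1 + r cosθ/√(L² − r² sin²θ)].
With r = 0.0593 m, L = 0.1587 m, θ = 161°: √(L² − r² sin²θ) = 0.15752 m.
v = −0.0593·129.2·0.32557·[1 + 0.0593·-0.94552/0.15752] = -1.6068 m/s.
|v| = 1.6068 m/s.

1.61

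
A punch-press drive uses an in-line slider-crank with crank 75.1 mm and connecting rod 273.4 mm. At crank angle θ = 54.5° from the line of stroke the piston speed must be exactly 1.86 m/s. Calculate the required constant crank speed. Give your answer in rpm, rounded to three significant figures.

For an in-line slider-crank, |v_piston| = rω|sinθ|·[1 + r cosθ/√(L² − r² sin²θ)].
With r = 0.0751 m, L = 0.2734 m, θ = 54.5°: the bracketed kinematic factor |dx/dθ| = 0.071146 m.
ω = v/|dx/dθ| = 1.86/0.071146 = 26.143 rad/s.
N = 60ω/(2π) = 249.65 rpm.

250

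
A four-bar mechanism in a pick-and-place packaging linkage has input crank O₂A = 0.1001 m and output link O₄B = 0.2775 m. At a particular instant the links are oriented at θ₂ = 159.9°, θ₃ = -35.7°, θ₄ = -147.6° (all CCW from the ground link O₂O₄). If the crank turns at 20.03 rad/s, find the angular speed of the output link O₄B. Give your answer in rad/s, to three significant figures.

2.09

ω₂ = 20.03 rad/s
Differentiating the loop-closure r₂e^{iθ₂}+r₃e^{iθ₃}=r₁+r₄e^{iθ₄} gives r₂ω₂e^{iθ₂}+r₃ω₃e^{iθ₃}=r₄ω₄e^{iθ₄}.
Eliminating the other unknown: ω₄ = r₂ω₂ sin(θ₂−θ₃) / [r₄ sin(θ₄−θ₃)].
Numerator sine = -0.26892; denominator sine = -0.92784.
Result = 0.1001·20.03·(-0.26892) / (0.2775·(-0.92784)) = +2.0941 rad/s; magnitude 2.0941 rad/s.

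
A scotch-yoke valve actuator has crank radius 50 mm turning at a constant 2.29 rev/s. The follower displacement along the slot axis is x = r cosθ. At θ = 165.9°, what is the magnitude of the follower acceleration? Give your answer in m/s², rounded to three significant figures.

10.0

ω = 14.39 rad/s (from 2.29 rev/s).
x = r cosθ ⇒ ẍ = −rω² cosθ (ω constant).
|a| = rω²|cosθ| = 0.05·(14.39)²·|cos 165.9°| = 10.04 m/s².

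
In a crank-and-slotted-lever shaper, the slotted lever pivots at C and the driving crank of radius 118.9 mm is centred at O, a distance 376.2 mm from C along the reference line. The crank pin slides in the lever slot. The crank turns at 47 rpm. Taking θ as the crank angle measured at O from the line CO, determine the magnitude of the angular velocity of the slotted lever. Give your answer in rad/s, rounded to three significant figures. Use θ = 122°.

0.435

ω = 4.922 rad/s (from 47 rpm).
Crank pin A relative to C: A = (d + r cosθ, r sinθ); lever angle φ = atan2(r sinθ, d + r cosθ).
Differentiating tanφ: φ̇ = rω(d cosθ + r)/(d² + r² + 2dr cosθ).
d² + r² + 2dr cosθ = |CA|² = 0.108257 m²;  d cosθ + r = -0.080456 m.
|ω_lever| = |0.1189·4.922·-0.080456| / 0.108257 = 0.43492 rad/s.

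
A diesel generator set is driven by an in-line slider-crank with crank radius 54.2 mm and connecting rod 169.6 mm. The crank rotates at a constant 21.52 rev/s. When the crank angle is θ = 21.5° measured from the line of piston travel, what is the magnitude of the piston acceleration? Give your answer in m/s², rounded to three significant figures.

1160

ω = 2π·21.5 = 135.2 rad/s
x(θ) = r cosθ + √(L² − r² sin²θ); with ω constant, a = ω²·d²x/dθ².
d²x/dθ² = −r cosθ − r²(cos2θ)/√u − r⁴ sin²2θ/(4u^{3/2}),  u = L² − r² sin²θ = 0.0283696 m².
Substituting r = 0.0542 m, L = 0.1696 m, θ = 21.5°: d²x/dθ² = -0.063394 m.
a = ω²·d²x/dθ² = (135.2)²·(-0.063394) = -1159 m/s²;  |a| = 1159 m/s².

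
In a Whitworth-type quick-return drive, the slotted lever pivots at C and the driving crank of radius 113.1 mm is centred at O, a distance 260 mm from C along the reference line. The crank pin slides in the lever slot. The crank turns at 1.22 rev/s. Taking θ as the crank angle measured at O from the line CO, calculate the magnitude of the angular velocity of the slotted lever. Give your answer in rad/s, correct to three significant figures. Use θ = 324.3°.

ω = 7.665 rad/s (from 1.22 rev/s).
Crank pin A relative to C: A = (d + r cosθ, r sinθ); lever angle φ = atan2(r sinθ, d + r cosθ).
Differentiating tanφ: φ̇ = rω(d cosθ + r)/(d² + r² + 2dr cosθ).
d² + r² + 2dr cosθ = |CA|² = 0.128152 m²;  d cosθ + r = +0.32424 m.
|ω_lever| = |0.1131·7.665·+0.32424| / 0.128152 = 2.1935 rad/s.

2.19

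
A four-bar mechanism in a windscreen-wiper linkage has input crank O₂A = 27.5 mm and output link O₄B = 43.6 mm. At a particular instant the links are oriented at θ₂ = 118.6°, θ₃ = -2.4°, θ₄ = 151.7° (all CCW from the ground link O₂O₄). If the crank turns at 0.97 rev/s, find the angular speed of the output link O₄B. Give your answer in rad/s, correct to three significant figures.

ω₂ = 6.095 rad/s (from 0.97 rev/s).
Differentiating the loop-closure r₂e^{iθ₂}+r₃e^{iθ₃}=r₁+r₄e^{iθ₄} gives r₂ω₂e^{iθ₂}+r₃ω₃e^{iθ₃}=r₄ω₄e^{iθ₄}.
Eliminating the other unknown: ω₄ = r₂ω₂ sin(θ₂−θ₃) / [r₄ sin(θ₄−θ₃)].
Numerator sine = +0.85717; denominator sine = +0.43680.
Result = 0.0275·6.095·(+0.85717) / (0.0436·(+0.43680)) = +7.5436 rad/s; magnitude 7.5436 rad/s.

7.54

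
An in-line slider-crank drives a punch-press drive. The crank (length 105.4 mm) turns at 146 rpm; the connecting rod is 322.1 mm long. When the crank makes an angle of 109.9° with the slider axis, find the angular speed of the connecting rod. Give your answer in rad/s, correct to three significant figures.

ω = 15.29 rad/s (converted from 146 rpm).
The rod makes angle φ with the slider axis where L sinφ = r sinθ; differentiating, L cosφ·φ̇ = r ω cosθ.
L cosφ = √(L² − r² sin²θ) = 0.30647 m.
|ω_rod| = r ω |cosθ| / √(L² − r² sin²θ) = 0.1054·15.29·0.34038/0.30647 = 1.7897 rad/s.

1.79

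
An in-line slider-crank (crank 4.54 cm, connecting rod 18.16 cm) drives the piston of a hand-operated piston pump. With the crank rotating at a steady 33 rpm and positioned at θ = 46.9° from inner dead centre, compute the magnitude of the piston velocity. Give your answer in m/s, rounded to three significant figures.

ω = 2π·33/60 = 3.456 rad/s
For an in-line slider-crank, x = r cosθ + √(L² − r² sin²θ), so v = −rω sinθ·[1 + r cosθ/√(L² − r² sin²θ)].
With r = 0.0454 m, L = 0.1816 m, θ = 46.9°: √(L² − r² sin²θ) = 0.17855 m.
v = −0.0454·3.456·0.73016·[1 + 0.0454·0.68327/0.17855] = -0.13446 m/s.
|v| = 0.13446 m/s.

0.134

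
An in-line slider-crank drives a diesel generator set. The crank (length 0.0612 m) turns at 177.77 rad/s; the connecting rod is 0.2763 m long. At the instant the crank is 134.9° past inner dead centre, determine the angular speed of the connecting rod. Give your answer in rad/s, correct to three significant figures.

ω = 177.8 rad/s
The rod makes angle φ with the slider axis where L sinφ = r sinθ; differentiating, L cosφ·φ̇ = r ω cosθ.
L cosφ = √(L² − r² sin²θ) = 0.27288 m.
|ω_rod| = r ω |cosθ| / √(L² − r² sin²θ) = 0.0612·177.8·0.70587/0.27288 = 28.143 rad/s.

28.1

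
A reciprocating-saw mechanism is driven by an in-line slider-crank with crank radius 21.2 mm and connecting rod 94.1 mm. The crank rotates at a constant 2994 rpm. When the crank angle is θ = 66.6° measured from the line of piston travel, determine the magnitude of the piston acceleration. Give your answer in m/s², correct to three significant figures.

503

ω = 2π·2994/60 = 313.5 rad/s
x(θ) = r cosθ + √(L² − r² sin²θ); with ω constant, a = ω²·d²x/dθ².
d²x/dθ² = −r cosθ − r²(cos2θ)/√u − r⁴ sin²2θ/(4u^{3/2}),  u = L² − r² sin²θ = 0.00847626 m².
Substituting r = 0.0212 m, L = 0.0941 m, θ = 66.6°: d²x/dθ² = -0.0051122 m.
a = ω²·d²x/dθ² = (313.5)²·(-0.0051122) = -502.54 m/s²;  |a| = 502.54 m/s².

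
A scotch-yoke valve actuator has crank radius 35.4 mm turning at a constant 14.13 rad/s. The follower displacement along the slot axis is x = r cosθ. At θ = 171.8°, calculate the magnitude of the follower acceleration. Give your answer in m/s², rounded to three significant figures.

7.00

ω = 14.13 rad/s
x = r cosθ ⇒ ẍ = −rω² cosθ (ω constant).
|a| = rω²|cosθ| = 0.0354·(14.13)²·|cos 171.8°| = 6.9956 m/s².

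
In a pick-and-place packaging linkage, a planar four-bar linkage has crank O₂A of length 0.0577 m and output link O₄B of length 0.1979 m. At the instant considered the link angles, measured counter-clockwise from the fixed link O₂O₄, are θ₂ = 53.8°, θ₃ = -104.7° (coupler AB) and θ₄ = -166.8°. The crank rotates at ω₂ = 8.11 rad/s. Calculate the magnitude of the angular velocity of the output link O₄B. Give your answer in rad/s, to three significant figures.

0.981

ω₂ = 8.11 rad/s
Differentiating the loop-closure r₂e^{iθ₂}+r₃e^{iθ₃}=r₁+r₄e^{iθ₄} gives r₂ω₂e^{iθ₂}+r₃ω₃e^{iθ₃}=r₄ω₄e^{iθ₄}.
Eliminating the other unknown: ω₄ = r₂ω₂ sin(θ₂−θ₃) / [r₄ sin(θ₄−θ₃)].
Numerator sine = +0.36650; denominator sine = -0.88377.
Result = 0.0577·8.11·(+0.36650) / (0.1979·(-0.88377)) = -0.98059 rad/s; magnitude 0.98059 rad/s.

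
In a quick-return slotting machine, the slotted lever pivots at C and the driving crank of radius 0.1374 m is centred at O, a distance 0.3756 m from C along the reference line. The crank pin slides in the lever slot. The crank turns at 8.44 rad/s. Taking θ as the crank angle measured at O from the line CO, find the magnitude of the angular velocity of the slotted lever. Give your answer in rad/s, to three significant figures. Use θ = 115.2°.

ω = 8.44 rad/s
Crank pin A relative to C: A = (d + r cosθ, r sinθ); lever angle φ = atan2(r sinθ, d + r cosθ).
Differentiating tanφ: φ̇ = rω(d cosθ + r)/(d² + r² + 2dr cosθ).
d² + r² + 2dr cosθ = |CA|² = 0.116007 m²;  d cosθ + r = -0.022523 m.
|ω_lever| = |0.1374·8.44·-0.022523| / 0.116007 = 0.22515 rad/s.

0.225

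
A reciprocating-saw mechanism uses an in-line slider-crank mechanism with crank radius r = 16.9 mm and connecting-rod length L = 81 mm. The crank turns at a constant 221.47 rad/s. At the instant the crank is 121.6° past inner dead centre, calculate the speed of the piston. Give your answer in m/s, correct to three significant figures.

2.83

ω = 221.5 rad/s
For an in-line slider-crank, x = r cosθ + √(L² − r² sin²θ), so v = −rω sinθ·[1 + r cosθ/√(L² − r² sin²θ)].
With r = 0.0169 m, L = 0.081 m, θ = 121.6°: √(L² − r² sin²θ) = 0.079711 m.
v = −0.0169·221.5·0.85173·[1 + 0.0169·-0.52399/0.079711] = -2.8337 m/s.
|v| = 2.8337 m/s.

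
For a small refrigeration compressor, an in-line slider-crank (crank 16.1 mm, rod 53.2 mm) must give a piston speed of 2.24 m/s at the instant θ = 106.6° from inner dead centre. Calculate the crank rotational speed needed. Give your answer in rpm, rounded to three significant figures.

1520

For an in-line slider-crank, |v_piston| = rω|sinθ|·[1 + r cosθ/√(L² − r² sin²θ)].
With r = 0.0161 m, L = 0.0532 m, θ = 106.6°: the bracketed kinematic factor |dx/dθ| = 0.014035 m.
ω = v/|dx/dθ| = 2.24/0.014035 = 159.6 rad/s.
N = 60ω/(2π) = 1524.1 rpm.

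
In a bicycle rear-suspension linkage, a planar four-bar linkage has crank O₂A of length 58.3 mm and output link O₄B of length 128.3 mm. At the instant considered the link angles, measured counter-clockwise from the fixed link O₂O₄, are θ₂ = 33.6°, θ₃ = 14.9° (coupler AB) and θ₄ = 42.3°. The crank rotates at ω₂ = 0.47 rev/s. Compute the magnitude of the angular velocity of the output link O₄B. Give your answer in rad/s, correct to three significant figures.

ω₂ = 2.953 rad/s (from 0.47 rev/s).
Differentiating the loop-closure r₂e^{iθ₂}+r₃e^{iθ₃}=r₁+r₄e^{iθ₄} gives r₂ω₂e^{iθ₂}+r₃ω₃e^{iθ₃}=r₄ω₄e^{iθ₄}.
Eliminating the other unknown: ω₄ = r₂ω₂ sin(θ₂−θ₃) / [r₄ sin(θ₄−θ₃)].
Numerator sine = +0.32061; denominator sine = +0.46020.
Result = 0.0583·2.953·(+0.32061) / (0.1283·(+0.46020)) = +0.93488 rad/s; magnitude 0.93488 rad/s.

0.935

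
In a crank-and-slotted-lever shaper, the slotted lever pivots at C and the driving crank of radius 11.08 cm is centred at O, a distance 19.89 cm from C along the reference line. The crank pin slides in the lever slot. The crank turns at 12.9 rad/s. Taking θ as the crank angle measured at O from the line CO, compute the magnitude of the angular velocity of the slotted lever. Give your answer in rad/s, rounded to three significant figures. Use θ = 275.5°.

3.31

ω = 12.9 rad/s
Crank pin A relative to C: A = (d + r cosθ, r sinθ); lever angle φ = atan2(r sinθ, d + r cosθ).
Differentiating tanφ: φ̇ = rω(d cosθ + r)/(d² + r² + 2dr cosθ).
d² + r² + 2dr cosθ = |CA|² = 0.0560624 m²;  d cosθ + r = +0.12986 m.
|ω_lever| = |0.1108·12.9·+0.12986| / 0.0560624 = 3.3109 rad/s.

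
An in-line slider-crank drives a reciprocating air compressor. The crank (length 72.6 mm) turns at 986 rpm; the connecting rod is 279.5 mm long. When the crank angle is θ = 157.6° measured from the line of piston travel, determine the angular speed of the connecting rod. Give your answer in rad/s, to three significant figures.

24.9

ω = 103.3 rad/s (converted from 986 rpm).
The rod makes angle φ with the slider axis where L sinφ = r sinθ; differentiating, L cosφ·φ̇ = r ω cosθ.
L cosφ = √(L² − r² sin²θ) = 0.27813 m.
|ω_rod| = r ω |cosθ| / √(L² − r² sin²θ) = 0.0726·103.3·0.92455/0.27813 = 24.919 rad/s.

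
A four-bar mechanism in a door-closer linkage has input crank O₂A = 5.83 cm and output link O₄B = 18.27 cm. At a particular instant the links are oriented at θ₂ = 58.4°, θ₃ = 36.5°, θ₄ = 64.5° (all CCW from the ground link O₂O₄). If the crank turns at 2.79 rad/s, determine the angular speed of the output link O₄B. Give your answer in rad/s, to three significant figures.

0.707

ω₂ = 2.79 rad/s
Differentiating the loop-closure r₂e^{iθ₂}+r₃e^{iθ₃}=r₁+r₄e^{iθ₄} gives r₂ω₂e^{iθ₂}+r₃ω₃e^{iθ₃}=r₄ω₄e^{iθ₄}.
Eliminating the other unknown: ω₄ = r₂ω₂ sin(θ₂−θ₃) / [r₄ sin(θ₄−θ₃)].
Numerator sine = +0.37299; denominator sine = +0.46947.
Result = 0.0583·2.79·(+0.37299) / (0.1827·(+0.46947)) = +0.70733 rad/s; magnitude 0.70733 rad/s.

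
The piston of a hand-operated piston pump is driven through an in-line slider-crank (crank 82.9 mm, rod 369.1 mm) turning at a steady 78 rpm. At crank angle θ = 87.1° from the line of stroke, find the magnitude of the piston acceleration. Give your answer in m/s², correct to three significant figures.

ω = 2π·78/60 = 8.168 rad/s
x(θ) = r cosθ + √(L² − r² sin²θ); with ω constant, a = ω²·d²x/dθ².
d²x/dθ² = −r cosθ − r²(cos2θ)/√u − r⁴ sin²2θ/(4u^{3/2}),  u = L² − r² sin²θ = 0.12938 m².
Substituting r = 0.0829 m, L = 0.3691 m, θ = 87.1°: d²x/dθ² = +0.014812 m.
a = ω²·d²x/dθ² = (8.168)²·(+0.014812) = +0.98821 m/s²;  |a| = 0.98821 m/s².

0.988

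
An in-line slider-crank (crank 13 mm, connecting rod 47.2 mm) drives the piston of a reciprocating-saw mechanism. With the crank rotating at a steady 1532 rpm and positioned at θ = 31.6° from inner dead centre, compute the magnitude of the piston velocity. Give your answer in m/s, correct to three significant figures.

1.35

ω = 2π·1532/60 = 160.4 rad/s
For an in-line slider-crank, x = r cosθ + √(L² − r² sin²θ), so v = −rω sinθ·[1 + r cosθ/√(L² − r² sin²θ)].
With r = 0.013 m, L = 0.0472 m, θ = 31.6°: √(L² − r² sin²θ) = 0.046706 m.
v = −0.013·160.4·0.52399·[1 + 0.013·0.85173/0.046706] = -1.3519 m/s.
|v| = 1.3519 m/s.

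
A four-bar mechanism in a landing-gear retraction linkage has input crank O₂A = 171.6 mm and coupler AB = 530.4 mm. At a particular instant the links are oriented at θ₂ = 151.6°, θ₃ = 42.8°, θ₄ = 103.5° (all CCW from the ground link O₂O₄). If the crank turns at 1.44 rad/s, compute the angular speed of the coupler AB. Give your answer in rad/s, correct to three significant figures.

0.398

ω₂ = 1.44 rad/s
Differentiating the loop-closure r₂e^{iθ₂}+r₃e^{iθ₃}=r₁+r₄e^{iθ₄} gives r₂ω₂e^{iθ₂}+r₃ω₃e^{iθ₃}=r₄ω₄e^{iθ₄}.
Eliminating the other unknown: ω₃ = r₂ω₂ sin(θ₄−θ₂) / [r₃ sin(θ₃−θ₄)].
Numerator sine = -0.74431; denominator sine = -0.87207.
Result = 0.1716·1.44·(-0.74431) / (0.5304·(-0.87207)) = +0.39763 rad/s; magnitude 0.39763 rad/s.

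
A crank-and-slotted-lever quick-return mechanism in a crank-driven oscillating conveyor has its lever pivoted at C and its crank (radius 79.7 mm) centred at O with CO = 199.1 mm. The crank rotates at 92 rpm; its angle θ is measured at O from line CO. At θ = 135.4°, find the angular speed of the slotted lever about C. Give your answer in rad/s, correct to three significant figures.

2.04

ω = 9.634 rad/s (from 92 rpm).
Crank pin A relative to C: A = (d + r cosθ, r sinθ); lever angle φ = atan2(r sinθ, d + r cosθ).
Differentiating tanφ: φ̇ = rω(d cosθ + r)/(d² + r² + 2dr cosθ).
d² + r² + 2dr cosθ = |CA|² = 0.0233957 m²;  d cosθ + r = -0.062064 m.
|ω_lever| = |0.0797·9.634·-0.062064| / 0.0233957 = 2.037 rad/s.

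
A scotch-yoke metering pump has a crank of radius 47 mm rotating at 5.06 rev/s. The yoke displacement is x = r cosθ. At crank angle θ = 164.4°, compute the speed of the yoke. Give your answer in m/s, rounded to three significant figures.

ω = 31.79 rad/s (from 5.06 rev/s).
x = r cosθ ⇒ ẋ = −rω sinθ.
|v| = rω|sinθ| = 0.047·31.79·|sin 164.4°| = 0.40184 m/s.

0.402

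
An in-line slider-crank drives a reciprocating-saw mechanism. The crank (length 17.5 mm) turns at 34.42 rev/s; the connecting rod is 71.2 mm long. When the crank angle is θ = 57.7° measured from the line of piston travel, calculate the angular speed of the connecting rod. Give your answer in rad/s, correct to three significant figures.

ω = 216.3 rad/s (converted from 34.42 rev/s).
The rod makes angle φ with the slider axis where L sinφ = r sinθ; differentiating, L cosφ·φ̇ = r ω cosθ.
L cosφ = √(L² − r² sin²θ) = 0.069646 m.
|ω_rod| = r ω |cosθ| / √(L² − r² sin²θ) = 0.0175·216.3·0.53435/0.069646 = 29.037 rad/s.

29.0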